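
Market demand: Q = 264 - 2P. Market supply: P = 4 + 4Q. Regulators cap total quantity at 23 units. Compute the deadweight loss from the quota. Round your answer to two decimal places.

Rewriting demand in inverse form: P = 132 - 0.5Q.
Unrestricted equilibrium: Q* = (132 - 4)/(0.5 + 4) = 28.4444.
At Q = 23 the demand price is 132 - 0.5(23) = 120.5 and the supply price is 4 + 4(23) = 96.
DWL = (1/2)(gap between curves at 23) x (Q* - 23) = (1/2)(24.5)(5.4444) = 66.6944.

66.69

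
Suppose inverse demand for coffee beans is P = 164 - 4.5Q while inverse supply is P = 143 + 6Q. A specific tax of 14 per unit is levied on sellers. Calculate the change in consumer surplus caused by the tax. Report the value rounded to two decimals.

Pre-tax equilibrium: 164 - 4.5Q = 143 + 6Q gives Q* = 2, P* = 155.
A tax on sellers shifts supply up by 14: 164 - 4.5Q = 143 + 6Q + 14, so Q_t = 0.6667. Buyers pay P_b = 161; sellers receive P_s = P_b - 14 = 147.
CS falls from (1/2)(2)(9) = 9 to (1/2)(0.6667)(3) = 1, a change of -8.

-8.00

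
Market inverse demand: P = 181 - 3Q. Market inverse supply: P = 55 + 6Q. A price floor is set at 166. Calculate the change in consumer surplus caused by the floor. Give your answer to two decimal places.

Free-market equilibrium: 181 - 3Q = 55 + 6Q gives Q* = 14, P* = 139.
At the floor price 166, quantity demanded is (181 - 166)/3 = 5; demand is the short side, so Q = 5 trades at P = 166.
CS goes from (1/2)(14)(42) = 294 to 37.5 (computed as (181 - 166)(5) - (1/2)(3)(5)^2), a change of -256.5.

-256.50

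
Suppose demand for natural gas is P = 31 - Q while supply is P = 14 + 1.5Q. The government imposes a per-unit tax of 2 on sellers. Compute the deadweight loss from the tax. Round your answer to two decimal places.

Without the tax, 31 - Q = 14 + 1.5Q so Q* = 6.8 and P* = 24.2.
A tax on sellers shifts supply up by 2: 31 - Q = 14 + 1.5Q + 2, so Q_t = 6. Buyers pay P_b = 25; sellers receive P_s = P_b - 2 = 23.
The welfare triangle lost has base Q* - Q_t = 0.8 and height t = 2, so DWL = (1/2)(0.8)(2) = 0.8.

0.80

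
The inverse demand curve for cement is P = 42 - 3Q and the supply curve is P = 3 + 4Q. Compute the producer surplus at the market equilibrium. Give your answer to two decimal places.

Equilibrium: 42 - 3Q = 3 + 4Q, so Q* = 5.5714 and P* = 25.2857.
PS is the area between P* and the supply curve from 0 to Q*: (1/2)(5.5714)(22.2857) = 62.0816.

62.08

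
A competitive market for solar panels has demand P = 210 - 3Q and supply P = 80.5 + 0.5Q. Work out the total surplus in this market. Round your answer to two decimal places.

Equilibrium: 210 - 3Q = 80.5 + 0.5Q, so Q* = 37 and P* = 99.
Total surplus is the full triangle between the curves from 0 to Q*: (1/2)(37)(210 - 80.5) = 2395.75.

2395.75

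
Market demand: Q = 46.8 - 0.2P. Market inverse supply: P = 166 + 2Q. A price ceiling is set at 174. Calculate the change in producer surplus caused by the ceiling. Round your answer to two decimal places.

-78.37

Rewriting demand in inverse form: P = 234 - 5Q.
Without the control, 234 - 5Q = 166 + 2Q so Q* = 9.7143 and P* = 185.4286.
At the ceiling price 174, quantity supplied is (174 - 166)/2 = 4; supply is the short side, so Q = 4 trades at P = 174.
PS goes from (1/2)(9.7143)(19.4286) = 94.3673 to 16 (computed as (174 - 166)(4) - (1/2)(2)(4)^2), a change of -78.3673.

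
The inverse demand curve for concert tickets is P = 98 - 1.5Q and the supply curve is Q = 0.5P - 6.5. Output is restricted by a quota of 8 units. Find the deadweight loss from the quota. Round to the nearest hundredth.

Rewriting supply in inverse form: P = 13 + 2Q.
Unrestricted equilibrium: Q* = (98 - 13)/(1.5 + 2) = 24.2857.
At Q = 8 the demand price is 98 - 1.5(8) = 86 and the supply price is 13 + 2(8) = 29.
DWL = (1/2)(gap between curves at 8) x (Q* - 8) = (1/2)(57)(16.2857) = 464.1429.

464.14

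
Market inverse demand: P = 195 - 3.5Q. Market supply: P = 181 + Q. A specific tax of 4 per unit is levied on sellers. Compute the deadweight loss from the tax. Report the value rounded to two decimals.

1.78

Without the tax, 195 - 3.5Q = 181 + Q so Q* = 3.1111 and P* = 184.1111.
A tax on sellers shifts supply up by 4: 195 - 3.5Q = 181 + Q + 4, so Q_t = 2.2222. Buyers pay P_b = 187.2222; sellers receive P_s = P_b - 4 = 183.2222.
Deadweight loss is the triangle between the curves from Q_t to Q*: (1/2)(3.1111 - 2.2222)(4) = 1.7778.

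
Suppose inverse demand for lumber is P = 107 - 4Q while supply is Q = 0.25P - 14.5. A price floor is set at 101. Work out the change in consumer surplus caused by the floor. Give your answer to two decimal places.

Rewriting supply in inverse form: P = 58 + 4Q.
Without the control, 107 - 4Q = 58 + 4Q so Q* = 6.125 and P* = 82.5.
At P = 101, buyers demand (107 - 101)/4 = 1.5 while sellers would supply more, so the quantity traded is 1.5 at price 101.
CS goes from (1/2)(6.125)(24.5) = 75.0312 to 4.5 (computed as (107 - 101)(1.5) - (1/2)(4)(1.5)^2), a change of -70.5312.

-70.53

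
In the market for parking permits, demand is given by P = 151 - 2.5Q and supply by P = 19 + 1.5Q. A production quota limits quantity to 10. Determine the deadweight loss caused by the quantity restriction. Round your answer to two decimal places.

Unrestricted equilibrium: Q* = (151 - 19)/(2.5 + 1.5) = 33.
At Q = 10 the demand price is 151 - 2.5(10) = 126 and the supply price is 19 + 1.5(10) = 34.
Deadweight loss is the triangle between the curves from 10 to 33: (1/2)(126 - 34)(33 - 10) = 1058.

1058.00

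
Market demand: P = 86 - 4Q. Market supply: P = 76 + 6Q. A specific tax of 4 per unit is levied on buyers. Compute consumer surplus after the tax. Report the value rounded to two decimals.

Without the tax, 86 - 4Q = 76 + 6Q so Q* = 1 and P* = 82.
With the tax, buyers' net willingness to pay falls by 4: (86 - 4) - 4Q = 76 + 6Q, so Q_t = 0.6. Buyers pay P_b = 83.6; sellers receive P_s = P_b - 4 = 79.6.
Consumer surplus is the triangle under demand above P_b: (1/2)(0.6)(86 - 83.6) = 0.72.

0.72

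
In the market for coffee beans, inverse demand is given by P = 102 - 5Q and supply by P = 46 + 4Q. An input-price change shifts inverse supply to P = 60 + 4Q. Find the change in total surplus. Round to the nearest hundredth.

Initial equilibrium: Q_0 = 6.2222, P_0 = 70.8889; CS_0 = (1/2)(6.2222)(31.1111) = 96.7901, PS_0 = (1/2)(6.2222)(24.8889) = 77.4321.
New equilibrium: 102 - 5Q = 60 + 4Q gives Q_1 = 4.6667, P_1 = 78.6667; CS_1 = 54.4444, PS_1 = 43.5556.
Change in total surplus = (54.4444 + 43.5556) - (96.7901 + 77.4321) = -76.2222.

-76.22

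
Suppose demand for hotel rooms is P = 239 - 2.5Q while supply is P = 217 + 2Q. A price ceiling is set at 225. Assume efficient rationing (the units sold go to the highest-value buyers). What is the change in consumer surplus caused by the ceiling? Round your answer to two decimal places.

Without the control, 239 - 2.5Q = 217 + 2Q so Q* = 4.8889 and P* = 226.7778.
At P = 225, sellers supply (225 - 217)/2 = 4 while buyers want more, so the quantity traded is 4 at price 225.
CS goes from (1/2)(4.8889)(12.2222) = 29.8765 to 36 (computed as (239 - 225)(4) - (1/2)(2.5)(4)^2), a change of 6.1235.

6.12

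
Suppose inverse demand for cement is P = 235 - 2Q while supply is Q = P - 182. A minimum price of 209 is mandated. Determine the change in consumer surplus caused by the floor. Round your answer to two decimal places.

-143.11

Rewriting supply in inverse form: P = 182 + Q.
Free-market equilibrium: 235 - 2Q = 182 + Q gives Q* = 17.6667, P* = 199.6667.
At the floor price 209, quantity demanded is (235 - 209)/2 = 13; demand is the short side, so Q = 13 trades at P = 209.
CS goes from (1/2)(17.6667)(35.3333) = 312.1111 to 169 (computed as (235 - 209)(13) - (1/2)(2)(13)^2), a change of -143.1111.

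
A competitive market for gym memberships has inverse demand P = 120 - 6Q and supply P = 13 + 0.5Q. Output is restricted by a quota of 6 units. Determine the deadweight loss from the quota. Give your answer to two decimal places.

Unrestricted equilibrium: Q* = (120 - 13)/(6 + 0.5) = 16.4615.
At Q = 6 the demand price is 120 - 6(6) = 84 and the supply price is 13 + 0.5(6) = 16.
DWL = (1/2)(gap between curves at 6) x (Q* - 6) = (1/2)(68)(10.4615) = 355.6923.

355.69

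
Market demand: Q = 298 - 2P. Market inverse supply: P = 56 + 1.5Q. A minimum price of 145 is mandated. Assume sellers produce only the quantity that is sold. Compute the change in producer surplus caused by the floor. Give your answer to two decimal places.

-957.69

Rewriting demand in inverse form: P = 149 - 0.5Q.
Free-market equilibrium: 149 - 0.5Q = 56 + 1.5Q gives Q* = 46.5, P* = 125.75.
At the floor price 145, quantity demanded is (149 - 145)/0.5 = 8; demand is the short side, so Q = 8 trades at P = 145.
PS goes from (1/2)(46.5)(69.75) = 1621.6875 to 664 (computed as (145 - 56)(8) - (1/2)(1.5)(8)^2), a change of -957.6875.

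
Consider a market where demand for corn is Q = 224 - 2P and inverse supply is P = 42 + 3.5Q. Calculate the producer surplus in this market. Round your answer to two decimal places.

535.94

Rewriting demand in inverse form: P = 112 - 0.5Q.
Set 112 - 0.5Q = 42 + 3.5Q, which gives 70 = 4Q, so Q* = 17.5 and P* = 112 - 0.5(17.5) = 103.25.
PS is the area between P* and the supply curve from 0 to Q*: (1/2)(17.5)(61.25) = 535.9375.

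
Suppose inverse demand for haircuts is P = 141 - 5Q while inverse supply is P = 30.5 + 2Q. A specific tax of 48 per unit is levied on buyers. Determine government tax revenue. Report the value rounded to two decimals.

428.57

Without the tax, 141 - 5Q = 30.5 + 2Q so Q* = 15.7857 and P* = 62.0714.
With the tax, buyers' net willingness to pay falls by 48: (141 - 48) - 5Q = 30.5 + 2Q, so Q_t = 8.9286. Buyers pay P_b = 96.3571; sellers receive P_s = P_b - 48 = 48.3571.
Tax revenue = t x Q_t = 48 x 8.9286 = 428.5714.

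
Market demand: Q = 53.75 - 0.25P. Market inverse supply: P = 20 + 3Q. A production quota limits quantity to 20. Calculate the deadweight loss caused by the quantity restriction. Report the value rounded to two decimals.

Rewriting demand in inverse form: P = 215 - 4Q.
Without the quota, 215 - 4Q = 20 + 3Q gives Q* = 27.8571.
At Q = 20 the demand price is 215 - 4(20) = 135 and the supply price is 20 + 3(20) = 80.
DWL = (1/2)(gap between curves at 20) x (Q* - 20) = (1/2)(55)(7.8571) = 216.0714.

216.07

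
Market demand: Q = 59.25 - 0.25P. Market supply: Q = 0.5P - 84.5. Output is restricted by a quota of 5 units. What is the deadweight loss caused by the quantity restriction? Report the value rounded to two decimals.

Rewriting demand in inverse form: P = 237 - 4Q.
Rewriting supply in inverse form: P = 169 + 2Q.
Unrestricted equilibrium: Q* = (237 - 169)/(4 + 2) = 11.3333.
At Q = 5 the demand price is 237 - 4(5) = 217 and the supply price is 169 + 2(5) = 179.
Deadweight loss is the triangle between the curves from 5 to 11.3333: (1/2)(217 - 179)(11.3333 - 5) = 120.3333.

120.33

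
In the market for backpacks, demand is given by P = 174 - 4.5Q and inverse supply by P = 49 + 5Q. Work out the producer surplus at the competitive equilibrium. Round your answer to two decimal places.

Equilibrium: 174 - 4.5Q = 49 + 5Q, so Q* = 13.1579 and P* = 114.7895.
PS is the area between P* and the supply curve from 0 to Q*: (1/2)(13.1579)(65.7895) = 432.8255.

432.83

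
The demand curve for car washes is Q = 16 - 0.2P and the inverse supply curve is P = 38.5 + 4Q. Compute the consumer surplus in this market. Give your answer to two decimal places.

53.16

Rewriting demand in inverse form: P = 80 - 5Q.
Equilibrium: 80 - 5Q = 38.5 + 4Q, so Q* = 4.6111 and P* = 56.9444.
Consumer surplus is the triangle under demand above P*: (1/2)(4.6111)(80 - 56.9444) = (1/2)(4.6111)(23.0556) = 53.1559.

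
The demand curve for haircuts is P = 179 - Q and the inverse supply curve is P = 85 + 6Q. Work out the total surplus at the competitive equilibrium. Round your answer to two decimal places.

631.14

Set 179 - Q = 85 + 6Q, which gives 94 = 7Q, so Q* = 13.4286 and P* = 179 - (13.4286) = 165.5714.
Total surplus is the full triangle between the curves from 0 to Q*: (1/2)(13.4286)(179 - 85) = 631.1429.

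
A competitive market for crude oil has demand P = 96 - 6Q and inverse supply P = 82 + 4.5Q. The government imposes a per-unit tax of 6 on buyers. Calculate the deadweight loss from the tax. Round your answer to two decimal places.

Without the tax, 96 - 6Q = 82 + 4.5Q so Q* = 1.3333 and P* = 88.
With the tax, buyers' net willingness to pay falls by 6: (96 - 6) - 6Q = 82 + 4.5Q, so Q_t = 0.7619. Buyers pay P_b = 91.4286; sellers receive P_s = P_b - 6 = 85.4286.
Deadweight loss is the triangle between the curves from Q_t to Q*: (1/2)(1.3333 - 0.7619)(6) = 1.7143.

1.71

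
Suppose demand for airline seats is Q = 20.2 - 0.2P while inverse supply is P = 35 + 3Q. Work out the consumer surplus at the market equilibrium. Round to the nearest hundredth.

Rewriting demand in inverse form: P = 101 - 5Q.
Set 101 - 5Q = 35 + 3Q, which gives 66 = 8Q, so Q* = 8.25 and P* = 101 - 5(8.25) = 59.75.
The demand choke price is 101, so CS = (1/2)(Q*)(101 - P*) = (1/2)(8.25)(41.25) = 170.1562.

170.16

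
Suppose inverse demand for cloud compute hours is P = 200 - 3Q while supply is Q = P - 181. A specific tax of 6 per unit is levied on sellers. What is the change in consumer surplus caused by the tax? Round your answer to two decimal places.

Rewriting supply in inverse form: P = 181 + Q.
Pre-tax equilibrium: 200 - 3Q = 181 + Q gives Q* = 4.75, P* = 185.75.
A tax on sellers shifts supply up by 6: 200 - 3Q = 181 + Q + 6, so Q_t = 3.25. Buyers pay P_b = 190.25; sellers receive P_s = P_b - 6 = 184.25.
Consumers lose the trapezoid between P* and P_b out to Q_t plus the triangle from Q_t to Q*: change in CS = 15.8438 - 33.8438 = -18.

-18.00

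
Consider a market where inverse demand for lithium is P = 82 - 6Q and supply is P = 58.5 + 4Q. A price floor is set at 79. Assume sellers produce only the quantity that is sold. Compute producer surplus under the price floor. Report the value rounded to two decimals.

9.75

Free-market equilibrium: 82 - 6Q = 58.5 + 4Q gives Q* = 2.35, P* = 67.9.
At the floor price 79, quantity demanded is (82 - 79)/6 = 0.5; demand is the short side, so Q = 0.5 trades at P = 79.
The supply price at Q = 0.5 is 60.5. PS is the trapezoid between 79 and supply over [0, 0.5]: (1/2)[(79 - 58.5) + (79 - 60.5)](0.5) = 9.75.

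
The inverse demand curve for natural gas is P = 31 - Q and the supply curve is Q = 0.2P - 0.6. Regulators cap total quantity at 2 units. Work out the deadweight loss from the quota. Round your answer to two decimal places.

21.33

Rewriting supply in inverse form: P = 3 + 5Q.
Without the quota, 31 - Q = 3 + 5Q gives Q* = 4.6667.
At Q = 2 the demand price is 31 - (2) = 29 and the supply price is 3 + 5(2) = 13.
Deadweight loss is the triangle between the curves from 2 to 4.6667: (1/2)(29 - 13)(4.6667 - 2) = 21.3333.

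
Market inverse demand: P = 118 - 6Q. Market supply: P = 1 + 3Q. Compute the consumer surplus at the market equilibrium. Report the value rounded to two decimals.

Setting demand equal to supply, 117 = 9Q, so Q* = 13 and P* = 40.
Consumer surplus is the triangle under demand above P*: (1/2)(13)(118 - 40) = (1/2)(13)(78) = 507.

507.00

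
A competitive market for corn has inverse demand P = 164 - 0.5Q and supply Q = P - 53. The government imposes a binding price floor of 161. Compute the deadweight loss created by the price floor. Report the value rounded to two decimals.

Rewriting supply in inverse form: P = 53 + Q.
Without the control, 164 - 0.5Q = 53 + Q so Q* = 74 and P* = 127.
At the floor price 161, quantity demanded is (164 - 161)/0.5 = 6; demand is the short side, so Q = 6 trades at P = 161.
At Q = 6 the demand price is 161 and the supply price is 59. Deadweight loss is the triangle between the curves from 6 to 74: (1/2)(161 - 59)(74 - 6) = 3468.

3468.00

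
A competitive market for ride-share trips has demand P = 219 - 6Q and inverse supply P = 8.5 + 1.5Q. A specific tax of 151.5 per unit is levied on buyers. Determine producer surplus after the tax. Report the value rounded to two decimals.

46.41

Without the tax, 219 - 6Q = 8.5 + 1.5Q so Q* = 28.0667 and P* = 50.6.
A tax on buyers shifts demand down by 151.5: (219 - 151.5) - 6Q = 8.5 + 1.5Q, so Q_t = 7.8667. Buyers pay P_b = 171.8; sellers receive P_s = P_b - 151.5 = 20.3.
Producer surplus is the triangle above supply below P_s: (1/2)(7.8667)(20.3 - 8.5) = 46.4133.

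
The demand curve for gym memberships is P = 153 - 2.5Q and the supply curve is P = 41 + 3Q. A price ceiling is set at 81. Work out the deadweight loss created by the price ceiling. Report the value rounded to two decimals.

Free-market equilibrium: 153 - 2.5Q = 41 + 3Q gives Q* = 20.3636, P* = 102.0909.
At P = 81, sellers supply (81 - 41)/3 = 13.3333 while buyers want more, so the quantity traded is 13.3333 at price 81.
At Q = 13.3333 the demand price is 119.6667 and the supply price is 81. Deadweight loss is the triangle between the curves from 13.3333 to 20.3636: (1/2)(119.6667 - 81)(20.3636 - 13.3333) = 135.9192.

135.92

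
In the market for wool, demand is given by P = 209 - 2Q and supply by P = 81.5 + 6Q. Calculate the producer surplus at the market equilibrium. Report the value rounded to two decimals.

762.01

Setting demand equal to supply, 127.5 = 8Q, so Q* = 15.9375 and P* = 177.125.
PS is the area between P* and the supply curve from 0 to Q*: (1/2)(15.9375)(95.625) = 762.0117.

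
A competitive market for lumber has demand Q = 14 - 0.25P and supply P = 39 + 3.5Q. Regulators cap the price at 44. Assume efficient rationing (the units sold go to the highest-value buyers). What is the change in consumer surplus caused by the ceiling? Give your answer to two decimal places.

Rewriting demand in inverse form: P = 56 - 4Q.
Free-market equilibrium: 56 - 4Q = 39 + 3.5Q gives Q* = 2.2667, P* = 46.9333.
At P = 44, sellers supply (44 - 39)/3.5 = 1.4286 while buyers want more, so the quantity traded is 1.4286 at price 44.
CS goes from (1/2)(2.2667)(9.0667) = 10.2756 to 13.0612 (computed as (56 - 44)(1.4286) - (1/2)(4)(1.4286)^2), a change of 2.7857.

2.79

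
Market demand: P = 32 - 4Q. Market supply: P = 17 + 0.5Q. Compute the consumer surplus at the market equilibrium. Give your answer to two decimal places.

Equilibrium: 32 - 4Q = 17 + 0.5Q, so Q* = 3.3333 and P* = 18.6667.
The demand choke price is 32, so CS = (1/2)(Q*)(32 - P*) = (1/2)(3.3333)(13.3333) = 22.2222.

22.22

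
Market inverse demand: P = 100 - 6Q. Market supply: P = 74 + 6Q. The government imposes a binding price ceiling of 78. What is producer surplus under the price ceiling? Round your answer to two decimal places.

1.33

Free-market equilibrium: 100 - 6Q = 74 + 6Q gives Q* = 2.1667, P* = 87.
At P = 78, sellers supply (78 - 74)/6 = 0.6667 while buyers want more, so the quantity traded is 0.6667 at price 78.
PS is the triangle above supply below 78: (1/2)(0.6667)(78 - 74) = 1.3333.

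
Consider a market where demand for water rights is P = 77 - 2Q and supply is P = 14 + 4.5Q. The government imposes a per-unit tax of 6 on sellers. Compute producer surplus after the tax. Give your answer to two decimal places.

173.02

Without the tax, 77 - 2Q = 14 + 4.5Q so Q* = 9.6923 and P* = 57.6154.
A tax on sellers shifts supply up by 6: 77 - 2Q = 14 + 4.5Q + 6, so Q_t = 8.7692. Buyers pay P_b = 59.4615; sellers receive P_s = P_b - 6 = 53.4615.
Producer surplus is the triangle above supply below P_s: (1/2)(8.7692)(53.4615 - 14) = 173.0237.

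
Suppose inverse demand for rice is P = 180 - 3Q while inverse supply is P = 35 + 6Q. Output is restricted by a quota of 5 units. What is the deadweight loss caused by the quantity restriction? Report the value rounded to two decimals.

Unrestricted equilibrium: Q* = (180 - 35)/(3 + 6) = 16.1111.
At Q = 5 the demand price is 180 - 3(5) = 165 and the supply price is 35 + 6(5) = 65.
DWL = (1/2)(gap between curves at 5) x (Q* - 5) = (1/2)(100)(11.1111) = 555.5556.

555.56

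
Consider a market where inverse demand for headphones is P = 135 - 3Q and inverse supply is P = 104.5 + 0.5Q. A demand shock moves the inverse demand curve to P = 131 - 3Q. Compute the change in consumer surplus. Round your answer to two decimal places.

-27.92

Initial equilibrium: Q_0 = 8.7143, P_0 = 108.8571; CS_0 = (1/2)(8.7143)(26.1429) = 113.9082, PS_0 = (1/2)(8.7143)(4.3571) = 18.9847.
New equilibrium: 131 - 3Q = 104.5 + 0.5Q gives Q_1 = 7.5714, P_1 = 108.2857; CS_1 = 85.9898, PS_1 = 14.3316.
Change in consumer surplus = 85.9898 - 113.9082 = -27.9184.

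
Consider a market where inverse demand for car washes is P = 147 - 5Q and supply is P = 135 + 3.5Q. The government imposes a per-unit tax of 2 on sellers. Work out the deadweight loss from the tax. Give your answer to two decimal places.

Pre-tax equilibrium: 147 - 5Q = 135 + 3.5Q gives Q* = 1.4118, P* = 139.9412.
A tax on sellers shifts supply up by 2: 147 - 5Q = 135 + 3.5Q + 2, so Q_t = 1.1765. Buyers pay P_b = 141.1176; sellers receive P_s = P_b - 2 = 139.1176.
Deadweight loss is the triangle between the curves from Q_t to Q*: (1/2)(1.4118 - 1.1765)(2) = 0.2353.

0.24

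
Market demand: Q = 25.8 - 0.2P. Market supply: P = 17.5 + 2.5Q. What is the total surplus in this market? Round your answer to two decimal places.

Rewriting demand in inverse form: P = 129 - 5Q.
Setting demand equal to supply, 111.5 = 7.5Q, so Q* = 14.8667 and P* = 54.6667.
CS = (1/2)(14.8667)(74.3333) = 552.5444 and PS = (1/2)(14.8667)(37.1667) = 276.2722, so total surplus = 828.8167.

828.82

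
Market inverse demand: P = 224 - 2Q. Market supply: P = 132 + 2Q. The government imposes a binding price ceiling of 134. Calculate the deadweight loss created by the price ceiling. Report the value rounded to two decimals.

968.00

Free-market equilibrium: 224 - 2Q = 132 + 2Q gives Q* = 23, P* = 178.
At P = 134, sellers supply (134 - 132)/2 = 1 while buyers want more, so the quantity traded is 1 at price 134.
At Q = 1 the demand price is 222 and the supply price is 134. Deadweight loss is the triangle between the curves from 1 to 23: (1/2)(222 - 134)(23 - 1) = 968.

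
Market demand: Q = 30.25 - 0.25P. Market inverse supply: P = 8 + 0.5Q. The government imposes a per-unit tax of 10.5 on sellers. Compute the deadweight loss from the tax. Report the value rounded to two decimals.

12.25

Rewriting demand in inverse form: P = 121 - 4Q.
Pre-tax equilibrium: 121 - 4Q = 8 + 0.5Q gives Q* = 25.1111, P* = 20.5556.
A tax on sellers shifts supply up by 10.5: 121 - 4Q = 8 + 0.5Q + 10.5, so Q_t = 22.7778. Buyers pay P_b = 29.8889; sellers receive P_s = P_b - 10.5 = 19.3889.
Deadweight loss is the triangle between the curves from Q_t to Q*: (1/2)(25.1111 - 22.7778)(10.5) = 12.25.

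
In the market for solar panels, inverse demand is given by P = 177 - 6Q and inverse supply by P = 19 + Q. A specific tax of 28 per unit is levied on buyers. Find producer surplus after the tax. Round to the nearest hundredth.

172.45

Without the tax, 177 - 6Q = 19 + Q so Q* = 22.5714 and P* = 41.5714.
A tax on buyers shifts demand down by 28: (177 - 28) - 6Q = 19 + Q, so Q_t = 18.5714. Buyers pay P_b = 65.5714; sellers receive P_s = P_b - 28 = 37.5714.
Producer surplus is the triangle above supply below P_s: (1/2)(18.5714)(37.5714 - 19) = 172.449.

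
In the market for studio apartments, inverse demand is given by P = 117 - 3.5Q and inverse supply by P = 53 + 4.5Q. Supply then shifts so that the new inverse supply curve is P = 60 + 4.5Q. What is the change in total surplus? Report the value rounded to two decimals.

Initial equilibrium: Q_0 = 8, P_0 = 89; CS_0 = (1/2)(8)(28) = 112, PS_0 = (1/2)(8)(36) = 144.
New equilibrium: 117 - 3.5Q = 60 + 4.5Q gives Q_1 = 7.125, P_1 = 92.0625; CS_1 = 88.8398, PS_1 = 114.2227.
Change in total surplus = (88.8398 + 114.2227) - (112 + 144) = -52.9375.

-52.94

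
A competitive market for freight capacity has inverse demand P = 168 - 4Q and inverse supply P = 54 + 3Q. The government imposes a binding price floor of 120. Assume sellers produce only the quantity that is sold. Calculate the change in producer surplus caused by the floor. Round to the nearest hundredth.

178.16

Without the control, 168 - 4Q = 54 + 3Q so Q* = 16.2857 and P* = 102.8571.
At P = 120, buyers demand (168 - 120)/4 = 12 while sellers would supply more, so the quantity traded is 12 at price 120.
PS goes from (1/2)(16.2857)(48.8571) = 397.8367 to 576 (computed as (120 - 54)(12) - (1/2)(3)(12)^2), a change of 178.1633.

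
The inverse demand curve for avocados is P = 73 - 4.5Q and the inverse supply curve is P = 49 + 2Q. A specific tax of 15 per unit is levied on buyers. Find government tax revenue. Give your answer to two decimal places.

20.77

Without the tax, 73 - 4.5Q = 49 + 2Q so Q* = 3.6923 and P* = 56.3846.
A tax on buyers shifts demand down by 15: (73 - 15) - 4.5Q = 49 + 2Q, so Q_t = 1.3846. Buyers pay P_b = 66.7692; sellers receive P_s = P_b - 15 = 51.7692.
Tax revenue = t x Q_t = 15 x 1.3846 = 20.7692.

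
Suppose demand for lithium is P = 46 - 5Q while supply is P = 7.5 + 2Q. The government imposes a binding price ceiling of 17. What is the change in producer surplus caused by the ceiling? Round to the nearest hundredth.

Without the control, 46 - 5Q = 7.5 + 2Q so Q* = 5.5 and P* = 18.5.
At the ceiling price 17, quantity supplied is (17 - 7.5)/2 = 4.75; supply is the short side, so Q = 4.75 trades at P = 17.
PS goes from (1/2)(5.5)(11) = 30.25 to 22.5625 (computed as (17 - 7.5)(4.75) - (1/2)(2)(4.75)^2), a change of -7.6875.

-7.69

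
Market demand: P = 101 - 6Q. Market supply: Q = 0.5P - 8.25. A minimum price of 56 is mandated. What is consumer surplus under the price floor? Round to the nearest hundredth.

168.75

Rewriting supply in inverse form: P = 16.5 + 2Q.
Without the control, 101 - 6Q = 16.5 + 2Q so Q* = 10.5625 and P* = 37.625.
At the floor price 56, quantity demanded is (101 - 56)/6 = 7.5; demand is the short side, so Q = 7.5 trades at P = 56.
CS is the triangle under demand above 56: (1/2)(7.5)(101 - 56) = 168.75.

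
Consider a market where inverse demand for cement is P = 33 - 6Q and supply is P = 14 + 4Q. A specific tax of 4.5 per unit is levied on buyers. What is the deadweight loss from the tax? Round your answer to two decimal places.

1.01

Without the tax, 33 - 6Q = 14 + 4Q so Q* = 1.9 and P* = 21.6.
With the tax, buyers' net willingness to pay falls by 4.5: (33 - 4.5) - 6Q = 14 + 4Q, so Q_t = 1.45. Buyers pay P_b = 24.3; sellers receive P_s = P_b - 4.5 = 19.8.
The welfare triangle lost has base Q* - Q_t = 0.45 and height t = 4.5, so DWL = (1/2)(0.45)(4.5) = 1.0125.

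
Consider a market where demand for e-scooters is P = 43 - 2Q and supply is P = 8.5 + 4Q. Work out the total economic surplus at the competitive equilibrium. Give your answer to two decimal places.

Set 43 - 2Q = 8.5 + 4Q, which gives 34.5 = 6Q, so Q* = 5.75 and P* = 43 - 2(5.75) = 31.5.
Total surplus is the full triangle between the curves from 0 to Q*: (1/2)(5.75)(43 - 8.5) = 99.1875.

99.19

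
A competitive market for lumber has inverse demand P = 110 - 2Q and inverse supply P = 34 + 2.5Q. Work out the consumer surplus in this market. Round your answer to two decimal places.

Equilibrium: 110 - 2Q = 34 + 2.5Q, so Q* = 16.8889 and P* = 76.2222.
CS is the area between the demand curve and P* from 0 to Q*: (1/2)(16.8889)(33.7778) = 285.2346.

285.23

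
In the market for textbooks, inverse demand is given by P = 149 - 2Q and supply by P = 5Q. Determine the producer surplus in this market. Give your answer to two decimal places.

Set 149 - 2Q = 5Q, which gives 149 = 7Q, so Q* = 21.2857 and P* = 149 - 2(21.2857) = 106.4286.
The supply curve's price intercept is 0, so PS = (1/2)(Q*)(P* - 0) = (1/2)(21.2857)(106.4286) = 1132.7041.

1132.70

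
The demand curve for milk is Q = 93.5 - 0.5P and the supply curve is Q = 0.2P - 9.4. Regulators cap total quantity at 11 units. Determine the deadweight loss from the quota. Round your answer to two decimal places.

283.50

Rewriting demand in inverse form: P = 187 - 2Q.
Rewriting supply in inverse form: P = 47 + 5Q.
Unrestricted equilibrium: Q* = (187 - 47)/(2 + 5) = 20.
At Q = 11 the demand price is 187 - 2(11) = 165 and the supply price is 47 + 5(11) = 102.
Deadweight loss is the triangle between the curves from 11 to 20: (1/2)(165 - 102)(20 - 11) = 283.5.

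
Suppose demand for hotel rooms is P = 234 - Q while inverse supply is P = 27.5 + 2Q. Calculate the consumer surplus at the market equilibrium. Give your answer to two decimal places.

Equilibrium: 234 - Q = 27.5 + 2Q, so Q* = 68.8333 and P* = 165.1667.
The demand choke price is 234, so CS = (1/2)(Q*)(234 - P*) = (1/2)(68.8333)(68.8333) = 2369.0139.

2369.01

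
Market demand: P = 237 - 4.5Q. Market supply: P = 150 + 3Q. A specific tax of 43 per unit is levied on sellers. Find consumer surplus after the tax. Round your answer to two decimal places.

Pre-tax equilibrium: 237 - 4.5Q = 150 + 3Q gives Q* = 11.6, P* = 184.8.
A tax on sellers shifts supply up by 43: 237 - 4.5Q = 150 + 3Q + 43, so Q_t = 5.8667. Buyers pay P_b = 210.6; sellers receive P_s = P_b - 43 = 167.6.
CS = (1/2)(Q_t)(237 - P_b) = (1/2)(5.8667)(26.4) = 77.44.

77.44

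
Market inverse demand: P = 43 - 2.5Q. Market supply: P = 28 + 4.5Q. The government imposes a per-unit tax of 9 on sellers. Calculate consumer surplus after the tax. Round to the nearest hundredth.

0.92

Without the tax, 43 - 2.5Q = 28 + 4.5Q so Q* = 2.1429 and P* = 37.6429.
A tax on sellers shifts supply up by 9: 43 - 2.5Q = 28 + 4.5Q + 9, so Q_t = 0.8571. Buyers pay P_b = 40.8571; sellers receive P_s = P_b - 9 = 31.8571.
CS = (1/2)(Q_t)(43 - P_b) = (1/2)(0.8571)(2.1429) = 0.9184.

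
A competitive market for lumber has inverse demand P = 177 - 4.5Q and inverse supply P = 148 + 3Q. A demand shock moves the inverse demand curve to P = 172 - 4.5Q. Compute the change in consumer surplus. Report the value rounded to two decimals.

-10.60

Initial equilibrium: Q_0 = 3.8667, P_0 = 159.6; CS_0 = (1/2)(3.8667)(17.4) = 33.64, PS_0 = (1/2)(3.8667)(11.6) = 22.4267.
New equilibrium: 172 - 4.5Q = 148 + 3Q gives Q_1 = 3.2, P_1 = 157.6; CS_1 = 23.04, PS_1 = 15.36.
Change in consumer surplus = 23.04 - 33.64 = -10.6.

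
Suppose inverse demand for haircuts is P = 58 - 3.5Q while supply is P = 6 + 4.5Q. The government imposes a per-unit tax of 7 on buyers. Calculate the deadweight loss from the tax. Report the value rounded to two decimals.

3.06

Pre-tax equilibrium: 58 - 3.5Q = 6 + 4.5Q gives Q* = 6.5, P* = 35.25.
With the tax, buyers' net willingness to pay falls by 7: (58 - 7) - 3.5Q = 6 + 4.5Q, so Q_t = 5.625. Buyers pay P_b = 38.3125; sellers receive P_s = P_b - 7 = 31.3125.
Deadweight loss is the triangle between the curves from Q_t to Q*: (1/2)(6.5 - 5.625)(7) = 3.0625.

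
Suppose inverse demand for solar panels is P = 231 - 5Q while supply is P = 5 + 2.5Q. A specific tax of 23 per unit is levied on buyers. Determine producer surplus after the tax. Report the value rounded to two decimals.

915.76

Pre-tax equilibrium: 231 - 5Q = 5 + 2.5Q gives Q* = 30.1333, P* = 80.3333.
A tax on buyers shifts demand down by 23: (231 - 23) - 5Q = 5 + 2.5Q, so Q_t = 27.0667. Buyers pay P_b = 95.6667; sellers receive P_s = P_b - 23 = 72.6667.
Producer surplus is the triangle above supply below P_s: (1/2)(27.0667)(72.6667 - 5) = 915.7556.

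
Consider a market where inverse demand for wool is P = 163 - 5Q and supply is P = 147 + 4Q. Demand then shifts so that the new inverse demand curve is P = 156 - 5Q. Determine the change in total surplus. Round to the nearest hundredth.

Initial equilibrium: Q_0 = 1.7778, P_0 = 154.1111; CS_0 = (1/2)(1.7778)(8.8889) = 7.9012, PS_0 = (1/2)(1.7778)(7.1111) = 6.321.
New equilibrium: 156 - 5Q = 147 + 4Q gives Q_1 = 1, P_1 = 151; CS_1 = 2.5, PS_1 = 2.
Change in total surplus = (2.5 + 2) - (7.9012 + 6.321) = -9.7222.

-9.72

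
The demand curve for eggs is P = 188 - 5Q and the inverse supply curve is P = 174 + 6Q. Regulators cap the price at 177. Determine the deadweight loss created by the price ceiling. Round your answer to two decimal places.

Without the control, 188 - 5Q = 174 + 6Q so Q* = 1.2727 and P* = 181.6364.
At the ceiling price 177, quantity supplied is (177 - 174)/6 = 0.5; supply is the short side, so Q = 0.5 trades at P = 177.
At Q = 0.5 the demand price is 185.5 and the supply price is 177. Deadweight loss is the triangle between the curves from 0.5 to 1.2727: (1/2)(185.5 - 177)(1.2727 - 0.5) = 3.2841.

3.28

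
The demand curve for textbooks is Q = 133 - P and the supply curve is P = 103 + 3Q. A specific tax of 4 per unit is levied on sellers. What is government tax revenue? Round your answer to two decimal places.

Rewriting demand in inverse form: P = 133 - Q.
Without the tax, 133 - Q = 103 + 3Q so Q* = 7.5 and P* = 125.5.
With the tax, sellers need 4 more per unit: 133 - Q = 103 + 3Q + 4, so Q_t = 6.5. Buyers pay P_b = 126.5; sellers receive P_s = P_b - 4 = 122.5.
Revenue is the tax times quantity traded: 4 x 6.5 = 26.

26.00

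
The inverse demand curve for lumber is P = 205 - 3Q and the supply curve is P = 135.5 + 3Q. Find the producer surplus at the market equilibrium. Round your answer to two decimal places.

Equilibrium: 205 - 3Q = 135.5 + 3Q, so Q* = 11.5833 and P* = 170.25.
Producer surplus is the triangle above supply below P*: (1/2)(11.5833)(170.25 - 135.5) = (1/2)(11.5833)(34.75) = 201.2604.

201.26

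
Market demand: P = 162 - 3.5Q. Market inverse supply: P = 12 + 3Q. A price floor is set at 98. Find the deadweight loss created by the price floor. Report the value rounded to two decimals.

74.61

Free-market equilibrium: 162 - 3.5Q = 12 + 3Q gives Q* = 23.0769, P* = 81.2308.
At P = 98, buyers demand (162 - 98)/3.5 = 18.2857 while sellers would supply more, so the quantity traded is 18.2857 at price 98.
At Q = 18.2857 the demand price is 98 and the supply price is 66.8571. Deadweight loss is the triangle between the curves from 18.2857 to 23.0769: (1/2)(98 - 66.8571)(23.0769 - 18.2857) = 74.606.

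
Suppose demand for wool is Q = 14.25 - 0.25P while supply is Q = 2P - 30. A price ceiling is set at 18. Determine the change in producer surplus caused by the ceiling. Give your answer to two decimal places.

-12.78

Rewriting demand in inverse form: P = 57 - 4Q.
Rewriting supply in inverse form: P = 15 + 0.5Q.
Free-market equilibrium: 57 - 4Q = 15 + 0.5Q gives Q* = 9.3333, P* = 19.6667.
At P = 18, sellers supply (18 - 15)/0.5 = 6 while buyers want more, so the quantity traded is 6 at price 18.
PS goes from (1/2)(9.3333)(4.6667) = 21.7778 to 9 (computed as (18 - 15)(6) - (1/2)(0.5)(6)^2), a change of -12.7778.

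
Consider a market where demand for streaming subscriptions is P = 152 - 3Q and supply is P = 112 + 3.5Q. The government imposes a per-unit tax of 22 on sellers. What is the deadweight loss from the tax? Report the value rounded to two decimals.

37.23

Without the tax, 152 - 3Q = 112 + 3.5Q so Q* = 6.1538 and P* = 133.5385.
A tax on sellers shifts supply up by 22: 152 - 3Q = 112 + 3.5Q + 22, so Q_t = 2.7692. Buyers pay P_b = 143.6923; sellers receive P_s = P_b - 22 = 121.6923.
The welfare triangle lost has base Q* - Q_t = 3.3846 and height t = 22, so DWL = (1/2)(3.3846)(22) = 37.2308.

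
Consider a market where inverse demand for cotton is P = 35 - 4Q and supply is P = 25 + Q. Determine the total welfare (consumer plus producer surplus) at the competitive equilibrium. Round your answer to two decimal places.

10.00

Equilibrium: 35 - 4Q = 25 + Q, so Q* = 2 and P* = 27.
Total surplus is the full triangle between the curves from 0 to Q*: (1/2)(2)(35 - 25) = 10.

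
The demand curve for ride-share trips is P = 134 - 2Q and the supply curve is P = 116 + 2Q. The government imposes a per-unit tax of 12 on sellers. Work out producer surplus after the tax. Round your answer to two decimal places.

Without the tax, 134 - 2Q = 116 + 2Q so Q* = 4.5 and P* = 125.
With the tax, sellers need 12 more per unit: 134 - 2Q = 116 + 2Q + 12, so Q_t = 1.5. Buyers pay P_b = 131; sellers receive P_s = P_b - 12 = 119.
PS = (1/2)(Q_t)(P_s - 116) = (1/2)(1.5)(3) = 2.25.

2.25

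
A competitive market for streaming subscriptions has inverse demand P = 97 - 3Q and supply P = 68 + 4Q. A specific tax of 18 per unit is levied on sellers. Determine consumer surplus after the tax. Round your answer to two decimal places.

Pre-tax equilibrium: 97 - 3Q = 68 + 4Q gives Q* = 4.1429, P* = 84.5714.
A tax on sellers shifts supply up by 18: 97 - 3Q = 68 + 4Q + 18, so Q_t = 1.5714. Buyers pay P_b = 92.2857; sellers receive P_s = P_b - 18 = 74.2857.
Consumer surplus is the triangle under demand above P_b: (1/2)(1.5714)(97 - 92.2857) = 3.7041.

3.70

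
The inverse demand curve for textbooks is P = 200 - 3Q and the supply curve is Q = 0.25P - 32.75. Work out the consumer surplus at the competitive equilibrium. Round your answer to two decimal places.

145.74

Rewriting supply in inverse form: P = 131 + 4Q.
Equilibrium: 200 - 3Q = 131 + 4Q, so Q* = 9.8571 and P* = 170.4286.
Consumer surplus is the triangle under demand above P*: (1/2)(9.8571)(200 - 170.4286) = (1/2)(9.8571)(29.5714) = 145.7449.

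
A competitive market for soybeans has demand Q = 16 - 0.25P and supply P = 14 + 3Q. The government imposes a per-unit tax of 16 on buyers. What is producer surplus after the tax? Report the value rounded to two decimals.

35.39

Rewriting demand in inverse form: P = 64 - 4Q.
Without the tax, 64 - 4Q = 14 + 3Q so Q* = 7.1429 and P* = 35.4286.
A tax on buyers shifts demand down by 16: (64 - 16) - 4Q = 14 + 3Q, so Q_t = 4.8571. Buyers pay P_b = 44.5714; sellers receive P_s = P_b - 16 = 28.5714.
Producer surplus is the triangle above supply below P_s: (1/2)(4.8571)(28.5714 - 14) = 35.3878.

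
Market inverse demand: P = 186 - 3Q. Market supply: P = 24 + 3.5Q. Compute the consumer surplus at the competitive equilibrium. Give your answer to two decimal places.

Equilibrium: 186 - 3Q = 24 + 3.5Q, so Q* = 24.9231 and P* = 111.2308.
The demand choke price is 186, so CS = (1/2)(Q*)(186 - P*) = (1/2)(24.9231)(74.7692) = 931.7396.

931.74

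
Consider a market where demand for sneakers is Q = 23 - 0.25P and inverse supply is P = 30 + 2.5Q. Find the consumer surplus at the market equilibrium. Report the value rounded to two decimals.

181.96

Rewriting demand in inverse form: P = 92 - 4Q.
Equilibrium: 92 - 4Q = 30 + 2.5Q, so Q* = 9.5385 and P* = 53.8462.
The demand choke price is 92, so CS = (1/2)(Q*)(92 - P*) = (1/2)(9.5385)(38.1538) = 181.9645.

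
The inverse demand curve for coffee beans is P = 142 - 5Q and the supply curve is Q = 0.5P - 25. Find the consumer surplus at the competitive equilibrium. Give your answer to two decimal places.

431.84

Rewriting supply in inverse form: P = 50 + 2Q.
Equilibrium: 142 - 5Q = 50 + 2Q, so Q* = 13.1429 and P* = 76.2857.
The demand choke price is 142, so CS = (1/2)(Q*)(142 - P*) = (1/2)(13.1429)(65.7143) = 431.8367.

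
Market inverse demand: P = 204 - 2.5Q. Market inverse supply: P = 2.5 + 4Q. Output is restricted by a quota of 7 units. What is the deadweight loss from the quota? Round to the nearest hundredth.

1872.00

Unrestricted equilibrium: Q* = (204 - 2.5)/(2.5 + 4) = 31.
At Q = 7 the demand price is 204 - 2.5(7) = 186.5 and the supply price is 2.5 + 4(7) = 30.5.
DWL = (1/2)(gap between curves at 7) x (Q* - 7) = (1/2)(156)(24) = 1872.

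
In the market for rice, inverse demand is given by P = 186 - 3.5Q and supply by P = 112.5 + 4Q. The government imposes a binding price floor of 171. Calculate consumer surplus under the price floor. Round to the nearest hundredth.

Without the control, 186 - 3.5Q = 112.5 + 4Q so Q* = 9.8 and P* = 151.7.
At the floor price 171, quantity demanded is (186 - 171)/3.5 = 4.2857; demand is the short side, so Q = 4.2857 trades at P = 171.
CS is the triangle under demand above 171: (1/2)(4.2857)(186 - 171) = 32.1429.

32.14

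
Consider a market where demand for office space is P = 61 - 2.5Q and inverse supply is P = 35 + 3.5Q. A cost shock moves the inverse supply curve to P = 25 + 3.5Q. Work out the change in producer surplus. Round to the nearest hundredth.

Initial equilibrium: Q_0 = 4.3333, P_0 = 50.1667; CS_0 = (1/2)(4.3333)(10.8333) = 23.4722, PS_0 = (1/2)(4.3333)(15.1667) = 32.8611.
New equilibrium: 61 - 2.5Q = 25 + 3.5Q gives Q_1 = 6, P_1 = 46; CS_1 = 45, PS_1 = 63.
Change in producer surplus = 63 - 32.8611 = 30.1389.

30.14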